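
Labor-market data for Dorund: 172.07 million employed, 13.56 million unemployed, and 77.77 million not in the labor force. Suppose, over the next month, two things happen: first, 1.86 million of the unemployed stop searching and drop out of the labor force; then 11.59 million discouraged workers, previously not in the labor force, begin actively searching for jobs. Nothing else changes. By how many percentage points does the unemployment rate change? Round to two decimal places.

The unemployment rate changes by +4.62 percentage points.

Initially, labor force = 172.07 + 13.56 = 185.63 million, so u = 13.56/185.63 = 7.30%.
After the first change, unemployed and labor force both fall by 1.86 → E = 172.07, U = 11.70, labor force = 183.77 million.
After the second change, unemployed and labor force both rise by 11.59 → E = 172.07, U = 23.29, labor force = 195.36 million.
New unemployment rate = 23.29 / 195.36 = 11.92%.
Change = 11.92% − 7.30% = +4.62 percentage points.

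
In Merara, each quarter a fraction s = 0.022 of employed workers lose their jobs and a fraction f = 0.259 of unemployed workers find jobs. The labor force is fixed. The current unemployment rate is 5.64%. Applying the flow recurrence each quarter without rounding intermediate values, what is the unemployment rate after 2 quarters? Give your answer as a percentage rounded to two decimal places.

Unemployment rate after two quarters ≈ 6.70%.

With a fixed labor force, u_{t+1} = u_t + s·(1−u_t) − f·u_t = u_t·(1−s−f) + s.
Here 1−s−f = 0.719 and s = 0.022.
u_1 = 0.056400 × 0.719 + 0.022 = 0.062552.
u_2 = 0.062552 × 0.719 + 0.022 = 0.066975.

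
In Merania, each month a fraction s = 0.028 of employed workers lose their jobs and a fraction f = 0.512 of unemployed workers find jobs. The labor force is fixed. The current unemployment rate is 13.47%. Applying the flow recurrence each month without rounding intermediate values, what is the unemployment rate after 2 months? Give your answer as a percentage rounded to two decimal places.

With a fixed labor force, u_{t+1} = u_t + s·(1−u_t) − f·u_t = u_t·(1−s−f) + s.
Here 1−s−f = 0.460 and s = 0.028.
u_1 = 0.134700 × 0.460 + 0.028 = 0.089962.
u_2 = 0.089962 × 0.460 + 0.028 = 0.069383.

Unemployment rate after two months ≈ 6.94%.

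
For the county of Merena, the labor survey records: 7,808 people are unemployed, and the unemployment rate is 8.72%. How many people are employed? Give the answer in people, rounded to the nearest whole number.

Labor force = U / u = 7,808 / 0.0872 ≈ 89,541.
Employed = labor force − unemployed = 89,541 − 7,808 = 81,733.

About 81,733 are employed.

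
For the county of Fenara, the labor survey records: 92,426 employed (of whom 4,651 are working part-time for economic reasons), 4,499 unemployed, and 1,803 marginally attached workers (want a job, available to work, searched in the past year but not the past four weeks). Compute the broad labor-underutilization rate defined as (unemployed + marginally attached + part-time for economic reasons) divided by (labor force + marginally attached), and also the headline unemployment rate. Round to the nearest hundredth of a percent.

Broad underutilization rate ≈ 11.09%; headline unemployment rate ≈ 4.64%.

Labor force = 92,426 + 4,499 = 96,925.
Numerator = 4,499 + 1,803 + 4,651 = 10,953.
Denominator = 96,925 + 1,803 = 98,728.
Broad rate = 10,953 / 98,728 = 11.09%.
Headline unemployment rate = 4,499 / 96,925 = 4.64%.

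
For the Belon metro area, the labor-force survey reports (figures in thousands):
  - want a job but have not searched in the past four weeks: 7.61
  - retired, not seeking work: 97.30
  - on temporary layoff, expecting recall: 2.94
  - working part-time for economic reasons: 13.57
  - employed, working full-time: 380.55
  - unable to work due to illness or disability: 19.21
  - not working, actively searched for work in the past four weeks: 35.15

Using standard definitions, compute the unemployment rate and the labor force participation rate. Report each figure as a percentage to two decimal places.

Employed = 13.57 + 380.55 = 394.12 thousand (anyone who worked, including part-time for economic reasons, counts as employed).
Unemployed = 2.94 + 35.15 = 38.09 thousand (jobless and actively searching, or on temporary layoff).
Labor force = 394.12 + 38.09 = 432.21 thousand.
Not in labor force = 7.61 + 97.30 + 19.21 = 124.12 thousand (those not working and not actively searching are outside the labor force — including those who want a job but have given up searching).
Civilian working-age population = 432.21 + 124.12 = 556.33 thousand.
Unemployment rate = 38.09 / 432.21 = 8.81%.
Labor force participation rate = 432.21 / 556.33 = 77.69%.

Unemployment rate ≈ 8.81%; labor force participation rate ≈ 77.69%.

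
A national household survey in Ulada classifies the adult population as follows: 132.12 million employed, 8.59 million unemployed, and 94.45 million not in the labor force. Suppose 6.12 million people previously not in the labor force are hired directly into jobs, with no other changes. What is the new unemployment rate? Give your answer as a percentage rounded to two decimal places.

Initially, labor force = 132.12 + 8.59 = 140.71 million, so u = 8.59/140.71 = 6.10%.
After the change, employed and labor force both rise by 6.12; unemployed unchanged → E = 138.24, U = 8.59, labor force = 146.83 million.
New unemployment rate = 8.59 / 146.83 = 5.85%.

New unemployment rate ≈ 5.85%.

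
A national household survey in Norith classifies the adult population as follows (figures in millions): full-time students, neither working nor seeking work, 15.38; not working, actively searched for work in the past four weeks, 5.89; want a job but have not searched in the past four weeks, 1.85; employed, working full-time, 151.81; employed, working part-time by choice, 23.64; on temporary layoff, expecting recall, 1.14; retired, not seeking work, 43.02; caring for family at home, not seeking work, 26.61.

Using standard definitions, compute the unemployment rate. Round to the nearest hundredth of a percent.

Employed = 151.81 + 23.64 = 175.45 million.
Unemployed = 5.89 + 1.14 = 7.03 million (jobless and actively searching, or on temporary layoff).
Labor force = 175.45 + 7.03 = 182.48 million.
Unemployment rate = 7.03 / 182.48 = 3.85%.

Unemployment rate ≈ 3.85%.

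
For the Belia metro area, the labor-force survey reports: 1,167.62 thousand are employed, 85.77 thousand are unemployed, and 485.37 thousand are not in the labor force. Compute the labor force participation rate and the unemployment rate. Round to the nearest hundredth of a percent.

Labor force = employed + unemployed = 1,167.62 + 85.77 = 1,253.39 thousand.
Working-age population = 1,253.39 + 485.37 = 1,738.76 thousand.
Unemployment rate = 85.77 / 1,253.39 = 6.84%.
Labor force participation rate = 1,253.39 / 1,738.76 = 72.09%.

Labor force participation rate ≈ 72.09%; unemployment rate ≈ 6.84%.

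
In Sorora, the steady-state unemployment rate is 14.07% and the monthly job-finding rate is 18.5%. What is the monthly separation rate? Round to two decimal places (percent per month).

From u* = s/(s+f): s = u·f/(1−u).
s = 0.1407 × 18.5 / (1 − 0.1407) = 2.6029 / 0.8593 ≈ 3.03% per month.

Separation rate ≈ 3.03% per month.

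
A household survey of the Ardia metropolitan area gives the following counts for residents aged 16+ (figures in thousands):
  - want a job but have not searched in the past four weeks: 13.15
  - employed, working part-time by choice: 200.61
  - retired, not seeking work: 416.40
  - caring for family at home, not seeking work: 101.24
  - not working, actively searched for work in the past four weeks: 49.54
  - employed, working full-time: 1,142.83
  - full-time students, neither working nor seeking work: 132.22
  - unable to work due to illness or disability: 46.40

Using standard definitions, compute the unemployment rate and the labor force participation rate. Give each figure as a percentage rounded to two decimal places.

Employed = 200.61 + 1,142.83 = 1,343.44 thousand.
Unemployed = 49.54 thousand.
Labor force = 1,343.44 + 49.54 = 1,392.98 thousand.
Not in labor force = 13.15 + 416.40 + 101.24 + 132.22 + 46.40 = 709.41 thousand (those not working and not actively searching are outside the labor force — including those who want a job but have given up searching).
Civilian working-age population = 1,392.98 + 709.41 = 2,102.39 thousand.
Unemployment rate = 49.54 / 1,392.98 = 3.56%.
Labor force participation rate = 1,392.98 / 2,102.39 = 66.26%.

Unemployment rate ≈ 3.56%; labor force participation rate ≈ 66.26%.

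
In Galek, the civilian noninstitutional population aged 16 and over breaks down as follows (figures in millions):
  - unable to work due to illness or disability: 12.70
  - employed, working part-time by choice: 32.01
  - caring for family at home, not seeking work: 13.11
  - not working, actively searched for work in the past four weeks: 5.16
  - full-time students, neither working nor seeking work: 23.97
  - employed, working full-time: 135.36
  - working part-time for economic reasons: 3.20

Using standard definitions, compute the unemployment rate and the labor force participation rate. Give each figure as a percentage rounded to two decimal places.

Unemployment rate ≈ 2.94%; labor force participation rate ≈ 77.93%.

Employed = 32.01 + 135.36 + 3.20 = 170.57 million (anyone who worked, including part-time for economic reasons, counts as employed).
Unemployed = 5.16 million.
Labor force = 170.57 + 5.16 = 175.73 million.
Not in labor force = 12.70 + 13.11 + 23.97 = 49.78 million (those not working and not actively searching are outside the labor force).
Civilian working-age population = 175.73 + 49.78 = 225.51 million.
Unemployment rate = 5.16 / 175.73 = 2.94%.
Labor force participation rate = 175.73 / 225.51 = 77.93%.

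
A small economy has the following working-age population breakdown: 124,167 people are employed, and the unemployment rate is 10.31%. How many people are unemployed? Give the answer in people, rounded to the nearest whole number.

About 14,273 are unemployed.

Let U be the number unemployed. The labor force is E + U, and U/(E+U) = 0.1031.
So U = 0.1031 × 124,167 / (1 − 0.1031) = 12801.62 / 0.8969 ≈ 14,273.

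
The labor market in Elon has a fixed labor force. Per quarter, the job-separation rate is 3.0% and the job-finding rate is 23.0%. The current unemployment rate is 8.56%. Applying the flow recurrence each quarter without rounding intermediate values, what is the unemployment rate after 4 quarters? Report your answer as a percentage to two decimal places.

With a fixed labor force, u_{t+1} = u_t + s·(1−u_t) − f·u_t = u_t·(1−s−f) + s.
Here 1−s−f = 0.740 and s = 0.030.
u_1 = 0.085600 × 0.740 + 0.030 = 0.093344.
u_2 = 0.093344 × 0.740 + 0.030 = 0.099075.
u_3 = 0.099075 × 0.740 + 0.030 = 0.103315.
u_4 = 0.103315 × 0.740 + 0.030 = 0.106453.

Unemployment rate after four quarters ≈ 10.65%.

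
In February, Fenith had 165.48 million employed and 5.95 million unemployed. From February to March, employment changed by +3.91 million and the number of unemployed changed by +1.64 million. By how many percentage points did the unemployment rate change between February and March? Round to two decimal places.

The unemployment rate changed by +0.82 percentage points.

February: labor force = 165.48 + 5.95 = 171.43; u = 5.95/171.43 = 3.47%.
March: labor force = 169.39 + 7.59 = 176.98; u = 7.59/176.98 = 4.29%.
Change = 4.29% − 3.47% = +0.82 pp.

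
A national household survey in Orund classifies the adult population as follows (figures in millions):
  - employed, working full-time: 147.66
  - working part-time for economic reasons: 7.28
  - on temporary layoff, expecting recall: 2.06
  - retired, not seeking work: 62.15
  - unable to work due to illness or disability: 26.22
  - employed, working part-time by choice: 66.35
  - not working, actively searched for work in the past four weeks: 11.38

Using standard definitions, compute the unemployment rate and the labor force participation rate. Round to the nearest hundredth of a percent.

Employed = 147.66 + 7.28 + 66.35 = 221.29 million (anyone who worked, including part-time for economic reasons, counts as employed).
Unemployed = 2.06 + 11.38 = 13.44 million (jobless and actively searching, or on temporary layoff).
Labor force = 221.29 + 13.44 = 234.73 million.
Not in labor force = 62.15 + 26.22 = 88.37 million (those not working and not actively searching are outside the labor force).
Civilian working-age population = 234.73 + 88.37 = 323.10 million.
Unemployment rate = 13.44 / 234.73 = 5.73%.
Labor force participation rate = 234.73 / 323.10 = 72.65%.

Unemployment rate ≈ 5.73%; labor force participation rate ≈ 72.65%.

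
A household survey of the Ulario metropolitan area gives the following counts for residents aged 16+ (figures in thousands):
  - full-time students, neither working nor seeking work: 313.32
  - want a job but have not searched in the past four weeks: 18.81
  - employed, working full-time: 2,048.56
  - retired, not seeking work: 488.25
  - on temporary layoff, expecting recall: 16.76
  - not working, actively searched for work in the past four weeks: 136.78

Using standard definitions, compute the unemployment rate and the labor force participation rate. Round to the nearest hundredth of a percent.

Employed = 2,048.56 thousand.
Unemployed = 16.76 + 136.78 = 153.54 thousand (jobless and actively searching, or on temporary layoff).
Labor force = 2,048.56 + 153.54 = 2,202.10 thousand.
Not in labor force = 313.32 + 18.81 + 488.25 = 820.38 thousand (those not working and not actively searching are outside the labor force — including those who want a job but have given up searching).
Civilian working-age population = 2,202.10 + 820.38 = 3,022.48 thousand.
Unemployment rate = 153.54 / 2,202.10 = 6.97%.
Labor force participation rate = 2,202.10 / 3,022.48 = 72.86%.

Unemployment rate ≈ 6.97%; labor force participation rate ≈ 72.86%.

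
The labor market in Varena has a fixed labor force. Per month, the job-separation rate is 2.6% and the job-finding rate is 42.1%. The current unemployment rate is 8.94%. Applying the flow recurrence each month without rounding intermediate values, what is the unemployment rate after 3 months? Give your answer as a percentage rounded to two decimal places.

With a fixed labor force, u_{t+1} = u_t + s·(1−u_t) − f·u_t = u_t·(1−s−f) + s.
Here 1−s−f = 0.553 and s = 0.026.
u_1 = 0.089400 × 0.553 + 0.026 = 0.075438.
u_2 = 0.075438 × 0.553 + 0.026 = 0.067717.
u_3 = 0.067717 × 0.553 + 0.026 = 0.063448.

Unemployment rate after three months ≈ 6.34%.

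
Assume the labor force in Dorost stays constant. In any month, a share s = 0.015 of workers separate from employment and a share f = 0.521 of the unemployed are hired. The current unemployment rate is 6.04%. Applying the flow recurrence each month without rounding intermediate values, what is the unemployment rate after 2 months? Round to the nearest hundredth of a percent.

Unemployment rate after two months ≈ 3.50%.

With a fixed labor force, u_{t+1} = u_t + s·(1−u_t) − f·u_t = u_t·(1−s−f) + s.
Here 1−s−f = 0.464 and s = 0.015.
u_1 = 0.060400 × 0.464 + 0.015 = 0.043026.
u_2 = 0.043026 × 0.464 + 0.015 = 0.034964.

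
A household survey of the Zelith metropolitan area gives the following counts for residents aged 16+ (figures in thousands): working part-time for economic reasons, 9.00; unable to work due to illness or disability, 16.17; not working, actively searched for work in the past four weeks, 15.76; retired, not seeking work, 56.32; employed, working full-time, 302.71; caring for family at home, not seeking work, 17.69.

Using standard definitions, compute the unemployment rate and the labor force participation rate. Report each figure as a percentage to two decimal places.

Unemployment rate ≈ 4.81%; labor force participation rate ≈ 78.41%.

Employed = 9.00 + 302.71 = 311.71 thousand (anyone who worked, including part-time for economic reasons, counts as employed).
Unemployed = 15.76 thousand.
Labor force = 311.71 + 15.76 = 327.47 thousand.
Not in labor force = 16.17 + 56.32 + 17.69 = 90.18 thousand (those not working and not actively searching are outside the labor force).
Civilian working-age population = 327.47 + 90.18 = 417.65 thousand.
Unemployment rate = 15.76 / 327.47 = 4.81%.
Labor force participation rate = 327.47 / 417.65 = 78.41%.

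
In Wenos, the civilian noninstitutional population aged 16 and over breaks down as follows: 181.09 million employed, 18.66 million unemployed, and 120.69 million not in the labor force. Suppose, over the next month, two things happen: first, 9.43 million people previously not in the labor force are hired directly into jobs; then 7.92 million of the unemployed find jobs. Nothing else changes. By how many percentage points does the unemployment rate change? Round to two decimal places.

Initially, labor force = 181.09 + 18.66 = 199.75 million, so u = 18.66/199.75 = 9.34%.
After the first change, employed and labor force both rise by 9.43; unemployed unchanged → E = 190.52, U = 18.66, labor force = 209.18 million.
After the second change, unemployed falls and employed rises by 7.92; labor force unchanged → E = 198.44, U = 10.74, labor force = 209.18 million.
New unemployment rate = 10.74 / 209.18 = 5.13%.
Change = 5.13% − 9.34% = −4.21 percentage points.

The unemployment rate changes by −4.21 percentage points.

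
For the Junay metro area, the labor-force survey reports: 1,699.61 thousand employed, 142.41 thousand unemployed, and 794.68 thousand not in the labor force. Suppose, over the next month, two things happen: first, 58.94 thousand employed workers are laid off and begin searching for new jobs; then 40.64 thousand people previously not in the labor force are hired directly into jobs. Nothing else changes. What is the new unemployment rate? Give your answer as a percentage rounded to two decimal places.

Initially, labor force = 1,699.61 + 142.41 = 1,842.02 thousand, so u = 142.41/1,842.02 = 7.73%.
After the first change, employed falls and unemployed rises by 58.94; labor force unchanged → E = 1,640.67, U = 201.35, labor force = 1,842.02 thousand.
After the second change, employed and labor force both rise by 40.64; unemployed unchanged → E = 1,681.31, U = 201.35, labor force = 1,882.66 thousand.
New unemployment rate = 201.35 / 1,882.66 = 10.69%.

New unemployment rate ≈ 10.69%.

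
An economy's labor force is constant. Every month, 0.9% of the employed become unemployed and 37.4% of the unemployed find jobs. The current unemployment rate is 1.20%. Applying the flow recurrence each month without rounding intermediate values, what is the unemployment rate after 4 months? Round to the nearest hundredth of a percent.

Unemployment rate after four months ≈ 2.18%.

With a fixed labor force, u_{t+1} = u_t + s·(1−u_t) − f·u_t = u_t·(1−s−f) + s.
Here 1−s−f = 0.617 and s = 0.009.
u_1 = 0.012000 × 0.617 + 0.009 = 0.016404.
u_2 = 0.016404 × 0.617 + 0.009 = 0.019121.
u_3 = 0.019121 × 0.617 + 0.009 = 0.020798.
u_4 = 0.020798 × 0.617 + 0.009 = 0.021832.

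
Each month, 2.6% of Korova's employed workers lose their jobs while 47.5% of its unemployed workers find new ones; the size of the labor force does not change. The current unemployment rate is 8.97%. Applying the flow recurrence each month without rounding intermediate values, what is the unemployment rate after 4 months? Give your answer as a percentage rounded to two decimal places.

With a fixed labor force, u_{t+1} = u_t + s·(1−u_t) − f·u_t = u_t·(1−s−f) + s.
Here 1−s−f = 0.499 and s = 0.026.
u_1 = 0.089700 × 0.499 + 0.026 = 0.070760.
u_2 = 0.070760 × 0.499 + 0.026 = 0.061309.
u_3 = 0.061309 × 0.499 + 0.026 = 0.056593.
u_4 = 0.056593 × 0.499 + 0.026 = 0.054240.

Unemployment rate after four months ≈ 5.42%.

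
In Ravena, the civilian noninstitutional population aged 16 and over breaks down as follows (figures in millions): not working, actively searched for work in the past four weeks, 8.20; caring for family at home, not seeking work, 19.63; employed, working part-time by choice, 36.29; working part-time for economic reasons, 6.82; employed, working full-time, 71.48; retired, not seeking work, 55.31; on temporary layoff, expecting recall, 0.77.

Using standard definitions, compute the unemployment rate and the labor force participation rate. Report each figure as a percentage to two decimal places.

Unemployment rate ≈ 7.26%; labor force participation rate ≈ 62.25%.

Employed = 36.29 + 6.82 + 71.48 = 114.59 million (anyone who worked, including part-time for economic reasons, counts as employed).
Unemployed = 8.20 + 0.77 = 8.97 million (jobless and actively searching, or on temporary layoff).
Labor force = 114.59 + 8.97 = 123.56 million.
Not in labor force = 19.63 + 55.31 = 74.94 million (those not working and not actively searching are outside the labor force).
Civilian working-age population = 123.56 + 74.94 = 198.50 million.
Unemployment rate = 8.97 / 123.56 = 7.26%.
Labor force participation rate = 123.56 / 198.50 = 62.25%.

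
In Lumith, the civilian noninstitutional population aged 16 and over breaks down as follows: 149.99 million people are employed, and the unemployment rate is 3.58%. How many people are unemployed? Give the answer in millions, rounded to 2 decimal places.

Let U be the number unemployed. The labor force is E + U, and U/(E+U) = 0.0358.
So U = 0.0358 × 149.99 / (1 − 0.0358) = 5.3696 / 0.9642 ≈ 5.57 million.

About 5.57 million are unemployed.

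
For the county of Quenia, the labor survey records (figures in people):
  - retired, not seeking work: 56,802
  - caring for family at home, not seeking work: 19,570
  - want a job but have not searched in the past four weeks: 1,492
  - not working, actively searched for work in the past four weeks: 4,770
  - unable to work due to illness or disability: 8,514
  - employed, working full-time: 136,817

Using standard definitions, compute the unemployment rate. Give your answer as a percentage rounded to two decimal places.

Unemployment rate ≈ 3.37%.

Employed = 136,817.
Unemployed = 4,770.
Labor force = 136,817 + 4,770 = 141,587.
Unemployment rate = 4,770 / 141,587 = 3.37%.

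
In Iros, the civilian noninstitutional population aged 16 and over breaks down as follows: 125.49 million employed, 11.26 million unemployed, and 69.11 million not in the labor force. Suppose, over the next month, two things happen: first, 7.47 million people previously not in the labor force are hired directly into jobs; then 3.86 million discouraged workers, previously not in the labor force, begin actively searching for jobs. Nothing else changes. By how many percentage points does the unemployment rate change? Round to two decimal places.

Initially, labor force = 125.49 + 11.26 = 136.75 million, so u = 11.26/136.75 = 8.23%.
After the first change, employed and labor force both rise by 7.47; unemployed unchanged → E = 132.96, U = 11.26, labor force = 144.22 million.
After the second change, unemployed and labor force both rise by 3.86 → E = 132.96, U = 15.12, labor force = 148.08 million.
New unemployment rate = 15.12 / 148.08 = 10.21%.
Change = 10.21% − 8.23% = +1.98 percentage points.

The unemployment rate changes by +1.98 percentage points.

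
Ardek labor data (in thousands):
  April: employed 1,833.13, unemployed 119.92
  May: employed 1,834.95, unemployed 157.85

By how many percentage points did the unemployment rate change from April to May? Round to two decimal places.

April: labor force = 1,833.13 + 119.92 = 1,953.05; u = 119.92/1,953.05 = 6.14%.
May: labor force = 1,834.95 + 157.85 = 1,992.80; u = 157.85/1,992.80 = 7.92%.
Change = 7.92% − 6.14% = +1.78 pp.

The unemployment rate changed by +1.78 percentage points.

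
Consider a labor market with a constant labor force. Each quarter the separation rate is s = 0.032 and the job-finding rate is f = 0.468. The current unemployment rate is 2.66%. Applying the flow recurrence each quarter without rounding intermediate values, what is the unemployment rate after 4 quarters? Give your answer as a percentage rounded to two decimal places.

Unemployment rate after four quarters ≈ 6.17%.

With a fixed labor force, u_{t+1} = u_t + s·(1−u_t) − f·u_t = u_t·(1−s−f) + s.
Here 1−s−f = 0.500 and s = 0.032.
u_1 = 0.026600 × 0.500 + 0.032 = 0.045300.
u_2 = 0.045300 × 0.500 + 0.032 = 0.054650.
u_3 = 0.054650 × 0.500 + 0.032 = 0.059325.
u_4 = 0.059325 × 0.500 + 0.032 = 0.061663.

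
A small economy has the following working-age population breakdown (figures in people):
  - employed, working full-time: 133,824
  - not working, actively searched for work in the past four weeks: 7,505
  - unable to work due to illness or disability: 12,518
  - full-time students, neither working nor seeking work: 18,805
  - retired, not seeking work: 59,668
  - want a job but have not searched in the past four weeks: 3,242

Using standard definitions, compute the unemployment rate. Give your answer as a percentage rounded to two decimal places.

Employed = 133,824.
Unemployed = 7,505.
Labor force = 133,824 + 7,505 = 141,329.
Unemployment rate = 7,505 / 141,329 = 5.31%.

Unemployment rate ≈ 5.31%.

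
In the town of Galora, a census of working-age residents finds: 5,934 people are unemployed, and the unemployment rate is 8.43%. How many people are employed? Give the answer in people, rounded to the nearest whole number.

Labor force = U / u = 5,934 / 0.0843 ≈ 70,391.
Employed = labor force − unemployed = 70,391 − 5,934 = 64,457.

About 64,457 are employed.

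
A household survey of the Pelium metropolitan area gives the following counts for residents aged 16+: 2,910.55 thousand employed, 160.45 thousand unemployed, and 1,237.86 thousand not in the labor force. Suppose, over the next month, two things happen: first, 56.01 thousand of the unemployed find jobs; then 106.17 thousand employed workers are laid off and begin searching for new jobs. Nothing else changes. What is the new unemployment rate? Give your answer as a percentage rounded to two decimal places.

Initially, labor force = 2,910.55 + 160.45 = 3,071.00 thousand, so u = 160.45/3,071.00 = 5.22%.
After the first change, unemployed falls and employed rises by 56.01; labor force unchanged → E = 2,966.56, U = 104.44, labor force = 3,071.00 thousand.
After the second change, employed falls and unemployed rises by 106.17; labor force unchanged → E = 2,860.39, U = 210.61, labor force = 3,071.00 thousand.
New unemployment rate = 210.61 / 3,071.00 = 6.86%.

New unemployment rate ≈ 6.86%.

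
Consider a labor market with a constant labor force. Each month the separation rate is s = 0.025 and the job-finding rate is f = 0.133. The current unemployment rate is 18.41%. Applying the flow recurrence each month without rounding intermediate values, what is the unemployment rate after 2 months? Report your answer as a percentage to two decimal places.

Unemployment rate after two months ≈ 17.66%.

With a fixed labor force, u_{t+1} = u_t + s·(1−u_t) − f·u_t = u_t·(1−s−f) + s.
Here 1−s−f = 0.842 and s = 0.025.
u_1 = 0.184100 × 0.842 + 0.025 = 0.180012.
u_2 = 0.180012 × 0.842 + 0.025 = 0.176570.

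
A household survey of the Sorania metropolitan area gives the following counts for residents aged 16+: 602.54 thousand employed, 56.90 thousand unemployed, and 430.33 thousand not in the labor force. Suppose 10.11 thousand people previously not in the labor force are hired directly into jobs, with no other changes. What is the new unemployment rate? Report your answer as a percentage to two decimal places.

Initially, labor force = 602.54 + 56.90 = 659.44 thousand, so u = 56.90/659.44 = 8.63%.
After the change, employed and labor force both rise by 10.11; unemployed unchanged → E = 612.65, U = 56.90, labor force = 669.55 thousand.
New unemployment rate = 56.90 / 669.55 = 8.50%.

New unemployment rate ≈ 8.50%.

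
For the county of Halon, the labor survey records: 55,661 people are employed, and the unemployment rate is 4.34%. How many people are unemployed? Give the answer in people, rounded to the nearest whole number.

Let U be the number unemployed. The labor force is E + U, and U/(E+U) = 0.0434.
So U = 0.0434 × 55,661 / (1 − 0.0434) = 2415.69 / 0.9566 ≈ 2,525.

About 2,525 are unemployed.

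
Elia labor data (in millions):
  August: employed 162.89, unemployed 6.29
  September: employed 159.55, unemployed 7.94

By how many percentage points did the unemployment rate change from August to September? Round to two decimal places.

The unemployment rate changed by +1.02 percentage points.

August: labor force = 162.89 + 6.29 = 169.18; u = 6.29/169.18 = 3.72%.
September: labor force = 159.55 + 7.94 = 167.49; u = 7.94/167.49 = 4.74%.
Change = 4.74% − 3.72% = +1.02 pp.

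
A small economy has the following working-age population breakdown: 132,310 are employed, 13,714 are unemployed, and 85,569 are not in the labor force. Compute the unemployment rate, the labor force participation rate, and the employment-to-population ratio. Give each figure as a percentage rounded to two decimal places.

Labor force = employed + unemployed = 132,310 + 13,714 = 146,024.
Working-age population = 146,024 + 85,569 = 231,593.
Unemployment rate = 13,714 / 146,024 = 9.39%.
Labor force participation rate = 146,024 / 231,593 = 63.05%.
Employment-population ratio = 132,310 / 231,593 = 57.13%.

Unemployment rate ≈ 9.39%; labor force participation rate ≈ 63.05%; employment-population ratio ≈ 57.13%.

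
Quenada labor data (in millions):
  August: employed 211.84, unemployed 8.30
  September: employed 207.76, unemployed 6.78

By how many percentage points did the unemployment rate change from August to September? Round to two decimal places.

The unemployment rate changed by −0.61 percentage points.

August: labor force = 211.84 + 8.30 = 220.14; u = 8.30/220.14 = 3.77%.
September: labor force = 207.76 + 6.78 = 214.54; u = 6.78/214.54 = 3.16%.
Change = 3.16% − 3.77% = −0.61 pp.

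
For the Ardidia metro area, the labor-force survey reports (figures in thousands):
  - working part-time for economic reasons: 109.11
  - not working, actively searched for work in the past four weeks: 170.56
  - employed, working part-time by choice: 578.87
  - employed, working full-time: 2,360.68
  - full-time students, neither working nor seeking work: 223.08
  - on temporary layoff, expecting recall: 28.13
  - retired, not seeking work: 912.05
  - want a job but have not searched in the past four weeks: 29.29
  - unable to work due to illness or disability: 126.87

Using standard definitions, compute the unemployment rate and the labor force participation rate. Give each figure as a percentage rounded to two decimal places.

Unemployment rate ≈ 6.12%; labor force participation rate ≈ 71.55%.

Employed = 109.11 + 578.87 + 2,360.68 = 3,048.66 thousand (anyone who worked, including part-time for economic reasons, counts as employed).
Unemployed = 170.56 + 28.13 = 198.69 thousand (jobless and actively searching, or on temporary layoff).
Labor force = 3,048.66 + 198.69 = 3,247.35 thousand.
Not in labor force = 223.08 + 912.05 + 29.29 + 126.87 = 1,291.29 thousand (those not working and not actively searching are outside the labor force — including those who want a job but have given up searching).
Civilian working-age population = 3,247.35 + 1,291.29 = 4,538.64 thousand.
Unemployment rate = 198.69 / 3,247.35 = 6.12%.
Labor force participation rate = 3,247.35 / 4,538.64 = 71.55%.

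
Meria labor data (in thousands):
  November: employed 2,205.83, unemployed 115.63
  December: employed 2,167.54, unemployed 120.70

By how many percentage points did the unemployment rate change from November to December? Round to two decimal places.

November: labor force = 2,205.83 + 115.63 = 2,321.46; u = 115.63/2,321.46 = 4.98%.
December: labor force = 2,167.54 + 120.70 = 2,288.24; u = 120.70/2,288.24 = 5.27%.
Change = 5.27% − 4.98% = +0.29 pp.

The unemployment rate changed by +0.29 percentage points.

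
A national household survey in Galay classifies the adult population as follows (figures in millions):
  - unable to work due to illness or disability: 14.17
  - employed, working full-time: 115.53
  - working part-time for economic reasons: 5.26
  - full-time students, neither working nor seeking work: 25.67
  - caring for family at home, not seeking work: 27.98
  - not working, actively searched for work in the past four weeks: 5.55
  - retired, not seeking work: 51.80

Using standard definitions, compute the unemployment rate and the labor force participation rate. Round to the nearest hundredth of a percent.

Employed = 115.53 + 5.26 = 120.79 million (anyone who worked, including part-time for economic reasons, counts as employed).
Unemployed = 5.55 million.
Labor force = 120.79 + 5.55 = 126.34 million.
Not in labor force = 14.17 + 25.67 + 27.98 + 51.80 = 119.62 million (those not working and not actively searching are outside the labor force).
Civilian working-age population = 126.34 + 119.62 = 245.96 million.
Unemployment rate = 5.55 / 126.34 = 4.39%.
Labor force participation rate = 126.34 / 245.96 = 51.37%.

Unemployment rate ≈ 4.39%; labor force participation rate ≈ 51.37%.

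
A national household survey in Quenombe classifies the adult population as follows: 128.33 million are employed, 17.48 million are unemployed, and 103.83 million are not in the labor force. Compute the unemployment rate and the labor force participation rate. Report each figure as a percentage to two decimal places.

Unemployment rate ≈ 11.99%; labor force participation rate ≈ 58.41%.

Labor force = employed + unemployed = 128.33 + 17.48 = 145.81 million.
Working-age population = 145.81 + 103.83 = 249.64 million.
Unemployment rate = 17.48 / 145.81 = 11.99%.
Labor force participation rate = 145.81 / 249.64 = 58.41%.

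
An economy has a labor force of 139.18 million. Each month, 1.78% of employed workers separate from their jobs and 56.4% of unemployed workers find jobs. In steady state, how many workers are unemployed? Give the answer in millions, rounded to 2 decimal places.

Steady-state unemployment rate u* = s/(s+f) = 1.78/(1.78+56.4) = 0.030595.
Unemployed = u* × labor force = 0.030595 × 139.18 ≈ 4.26 million.

About 4.26 million are unemployed in steady state.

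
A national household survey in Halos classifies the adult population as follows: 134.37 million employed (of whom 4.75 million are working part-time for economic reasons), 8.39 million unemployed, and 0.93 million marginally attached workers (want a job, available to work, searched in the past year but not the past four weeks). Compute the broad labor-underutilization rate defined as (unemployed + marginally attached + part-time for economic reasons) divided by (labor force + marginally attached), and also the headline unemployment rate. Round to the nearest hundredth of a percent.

Labor force = 134.37 + 8.39 = 142.76 million.
Numerator = 8.39 + 0.93 + 4.75 = 14.07 million.
Denominator = 142.76 + 0.93 = 143.69 million.
Broad rate = 14.07 / 143.69 = 9.79%.
Headline unemployment rate = 8.39 / 142.76 = 5.88%.

Broad underutilization rate ≈ 9.79%; headline unemployment rate ≈ 5.88%.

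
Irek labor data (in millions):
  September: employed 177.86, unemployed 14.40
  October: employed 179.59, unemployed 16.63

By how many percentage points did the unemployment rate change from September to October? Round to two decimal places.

The unemployment rate changed by +0.99 percentage points.

September: labor force = 177.86 + 14.40 = 192.26; u = 14.40/192.26 = 7.49%.
October: labor force = 179.59 + 16.63 = 196.22; u = 16.63/196.22 = 8.48%.
Change = 8.48% − 7.49% = +0.99 pp.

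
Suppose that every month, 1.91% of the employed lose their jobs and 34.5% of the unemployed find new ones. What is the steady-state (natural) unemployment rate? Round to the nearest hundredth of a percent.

At steady state the flows balance: s·E = f·U, so U/(E+U) = s/(s+f).
u* = 1.91 / (1.91 + 34.5) = 1.91 / 36.41 = 5.25%.

Steady-state unemployment rate ≈ 5.25%.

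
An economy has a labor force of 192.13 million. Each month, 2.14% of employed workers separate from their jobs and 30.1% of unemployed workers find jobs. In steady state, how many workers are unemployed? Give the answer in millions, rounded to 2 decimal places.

Steady-state unemployment rate u* = s/(s+f) = 2.14/(2.14+30.1) = 0.066377.
Unemployed = u* × labor force = 0.066377 × 192.13 ≈ 12.75 million.

About 12.75 million are unemployed in steady state.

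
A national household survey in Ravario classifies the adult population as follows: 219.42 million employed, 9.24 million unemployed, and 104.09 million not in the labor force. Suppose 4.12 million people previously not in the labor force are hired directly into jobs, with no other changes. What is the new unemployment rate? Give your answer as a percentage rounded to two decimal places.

New unemployment rate ≈ 3.97%.

Initially, labor force = 219.42 + 9.24 = 228.66 million, so u = 9.24/228.66 = 4.04%.
After the change, employed and labor force both rise by 4.12; unemployed unchanged → E = 223.54, U = 9.24, labor force = 232.78 million.
New unemployment rate = 9.24 / 232.78 = 3.97%.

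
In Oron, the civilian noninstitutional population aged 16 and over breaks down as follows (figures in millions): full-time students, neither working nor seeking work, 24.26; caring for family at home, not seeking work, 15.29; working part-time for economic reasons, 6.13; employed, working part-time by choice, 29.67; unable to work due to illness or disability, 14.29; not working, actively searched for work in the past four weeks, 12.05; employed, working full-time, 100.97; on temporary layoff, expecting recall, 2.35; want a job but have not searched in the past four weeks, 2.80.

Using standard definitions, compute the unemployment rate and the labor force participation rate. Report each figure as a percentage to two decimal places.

Employed = 6.13 + 29.67 + 100.97 = 136.77 million (anyone who worked, including part-time for economic reasons, counts as employed).
Unemployed = 12.05 + 2.35 = 14.40 million (jobless and actively searching, or on temporary layoff).
Labor force = 136.77 + 14.40 = 151.17 million.
Not in labor force = 24.26 + 15.29 + 14.29 + 2.80 = 56.64 million (those not working and not actively searching are outside the labor force — including those who want a job but have given up searching).
Civilian working-age population = 151.17 + 56.64 = 207.81 million.
Unemployment rate = 14.40 / 151.17 = 9.53%.
Labor force participation rate = 151.17 / 207.81 = 72.74%.

Unemployment rate ≈ 9.53%; labor force participation rate ≈ 72.74%.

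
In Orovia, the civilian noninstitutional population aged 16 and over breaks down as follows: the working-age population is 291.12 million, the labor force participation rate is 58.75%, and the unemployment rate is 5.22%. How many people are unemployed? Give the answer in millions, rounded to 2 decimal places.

About 8.93 million are unemployed.

Labor force = 0.5875 × 291.12 = 171.03 million.
Unemployed = 0.0522 × 171.03 ≈ 8.93 million.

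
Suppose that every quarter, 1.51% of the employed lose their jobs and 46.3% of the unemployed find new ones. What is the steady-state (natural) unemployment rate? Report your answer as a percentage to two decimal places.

At steady state the flows balance: s·E = f·U, so U/(E+U) = s/(s+f).
u* = 1.51 / (1.51 + 46.3) = 1.51 / 47.81 = 3.16%.

Steady-state unemployment rate ≈ 3.16%.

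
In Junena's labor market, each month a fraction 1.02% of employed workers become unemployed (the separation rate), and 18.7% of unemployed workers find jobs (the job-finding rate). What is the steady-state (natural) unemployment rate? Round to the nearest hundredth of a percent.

At steady state the flows balance: s·E = f·U, so U/(E+U) = s/(s+f).
u* = 1.02 / (1.02 + 18.7) = 1.02 / 19.72 = 5.17%.

Steady-state unemployment rate ≈ 5.17%.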